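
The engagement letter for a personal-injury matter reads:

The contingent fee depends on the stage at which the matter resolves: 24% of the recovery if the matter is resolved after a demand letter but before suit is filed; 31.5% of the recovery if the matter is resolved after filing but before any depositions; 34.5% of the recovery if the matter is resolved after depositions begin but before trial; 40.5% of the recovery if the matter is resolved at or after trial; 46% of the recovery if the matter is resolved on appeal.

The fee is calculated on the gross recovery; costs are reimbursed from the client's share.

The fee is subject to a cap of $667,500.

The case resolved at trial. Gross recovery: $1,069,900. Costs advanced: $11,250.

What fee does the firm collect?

$433,309.50

Fee base is the gross recovery, $1,069,900; costs are reimbursed separately.
The matter resolved at trial, so the 40.5% rate applies.
$1,069,900 × 40.5% = $433,309.50
$433,309.50 is under the $667,500 cap.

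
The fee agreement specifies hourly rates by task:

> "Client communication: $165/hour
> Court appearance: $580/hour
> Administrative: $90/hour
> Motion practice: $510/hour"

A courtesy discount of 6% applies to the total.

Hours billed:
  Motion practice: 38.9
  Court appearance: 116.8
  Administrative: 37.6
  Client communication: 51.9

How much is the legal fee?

$93,558.67

Client communication: 51.9 × $165 = $8,563.50
Court appearance: 116.8 × $580 = $67,744.00
Administrative: 37.6 × $90 = $3,384.00
Motion practice: 38.9 × $510 = $19,839.00
Subtotal: $99,530.50
Less 6% discount: −$5,971.83
Total: $99,530.50 − $5,971.83 = $93,558.67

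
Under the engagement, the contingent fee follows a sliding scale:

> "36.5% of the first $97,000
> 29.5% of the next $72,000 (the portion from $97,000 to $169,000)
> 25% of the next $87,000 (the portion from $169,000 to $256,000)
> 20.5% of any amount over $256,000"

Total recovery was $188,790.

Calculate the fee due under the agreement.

First $97,000 at 36.5% = $35,405.00
Next $72,000 at 29.5% = $21,240.00
Remaining $19,790 at 25% = $4,947.50
Fee: $35,405.00 + $21,240.00 + $4,947.50 = $61,592.50

$61,592.50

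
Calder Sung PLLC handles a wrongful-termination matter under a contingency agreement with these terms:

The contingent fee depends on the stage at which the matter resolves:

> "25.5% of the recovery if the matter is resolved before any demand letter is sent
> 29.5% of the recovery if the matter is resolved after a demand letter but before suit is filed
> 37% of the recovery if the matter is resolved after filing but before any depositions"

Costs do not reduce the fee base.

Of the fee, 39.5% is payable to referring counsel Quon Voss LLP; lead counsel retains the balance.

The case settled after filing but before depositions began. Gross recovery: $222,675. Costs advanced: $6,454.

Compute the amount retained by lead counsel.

$49,845.80

Fee base is the gross recovery, $222,675; costs are reimbursed separately.
The matter settled after filing but before depositions began, so the 37% rate applies.
$222,675 × 37% = $82,389.75
Referral share: 39.5% of $82,389.75 = $32,543.95; lead counsel retains $82,389.75 − $32,543.95 = $49,845.80.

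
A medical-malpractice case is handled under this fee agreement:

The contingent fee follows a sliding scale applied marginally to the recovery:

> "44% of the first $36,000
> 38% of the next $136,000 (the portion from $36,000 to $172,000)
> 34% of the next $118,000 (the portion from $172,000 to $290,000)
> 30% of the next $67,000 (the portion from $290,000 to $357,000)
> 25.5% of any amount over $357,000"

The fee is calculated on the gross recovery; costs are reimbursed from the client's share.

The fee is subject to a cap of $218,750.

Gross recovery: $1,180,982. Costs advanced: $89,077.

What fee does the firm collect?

$218,750.00

Fee base is the gross recovery, $1,180,982; costs are reimbursed separately.
First $36,000 at 44% = $15,840.00
Next $136,000 at 38% = $51,680.00
Next $118,000 at 34% = $40,120.00
Next $67,000 at 30% = $20,100.00
Remaining $823,982 at 25.5% = $210,115.41
Fee: $15,840.00 + $51,680.00 + $40,120.00 + $20,100.00 + $210,115.41 = $337,855.41
$337,855.41 exceeds the $218,750 cap, so the fee is capped at $218,750.00.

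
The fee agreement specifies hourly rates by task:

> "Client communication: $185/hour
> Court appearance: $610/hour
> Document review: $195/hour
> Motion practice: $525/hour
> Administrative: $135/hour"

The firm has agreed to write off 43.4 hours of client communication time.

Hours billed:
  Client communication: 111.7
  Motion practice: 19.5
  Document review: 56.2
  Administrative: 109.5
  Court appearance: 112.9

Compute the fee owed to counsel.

$117,483.50

Client communication: 111.7 × $185 = $20,664.50
Court appearance: 112.9 × $610 = $68,869.00
Document review: 56.2 × $195 = $10,959.00
Motion practice: 19.5 × $525 = $10,237.50
Administrative: 109.5 × $135 = $14,782.50
Subtotal: $125,512.50
Write-off: 43.4 × $185 = $8,029.00
Total: $125,512.50 − $8,029.00 = $117,483.50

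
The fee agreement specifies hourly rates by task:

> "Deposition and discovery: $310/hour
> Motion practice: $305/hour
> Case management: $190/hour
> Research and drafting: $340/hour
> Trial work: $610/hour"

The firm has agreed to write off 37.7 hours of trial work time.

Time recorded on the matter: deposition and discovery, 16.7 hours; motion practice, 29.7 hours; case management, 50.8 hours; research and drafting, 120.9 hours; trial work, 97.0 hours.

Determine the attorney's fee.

$101,166.50

Deposition and discovery: 16.7 × $310 = $5,177.00
Motion practice: 29.7 × $305 = $9,058.50
Case management: 50.8 × $190 = $9,652.00
Research and drafting: 120.9 × $340 = $41,106.00
Trial work: 97.0 × $610 = $59,170.00
Subtotal: $124,163.50
Write-off: 37.7 × $610 = $22,997.00
Total: $124,163.50 − $22,997.00 = $101,166.50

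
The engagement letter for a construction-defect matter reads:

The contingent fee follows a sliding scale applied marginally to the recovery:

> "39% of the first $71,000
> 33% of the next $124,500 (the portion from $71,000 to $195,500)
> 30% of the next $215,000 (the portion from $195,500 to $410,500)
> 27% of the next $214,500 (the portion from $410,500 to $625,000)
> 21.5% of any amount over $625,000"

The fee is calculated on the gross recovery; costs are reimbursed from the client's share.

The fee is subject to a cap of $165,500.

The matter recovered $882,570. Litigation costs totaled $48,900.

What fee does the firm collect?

$165,500.00

Fee base is the gross recovery, $882,570; costs are reimbursed separately.
First $71,000 at 39% = $27,690.00
Next $124,500 at 33% = $41,085.00
Next $215,000 at 30% = $64,500.00
Next $214,500 at 27% = $57,915.00
Remaining $257,570 at 21.5% = $55,377.55
Fee: $27,690.00 + $41,085.00 + $64,500.00 + $57,915.00 + $55,377.55 = $246,567.55
$246,567.55 exceeds the $165,500 cap, so the fee is capped at $165,500.00.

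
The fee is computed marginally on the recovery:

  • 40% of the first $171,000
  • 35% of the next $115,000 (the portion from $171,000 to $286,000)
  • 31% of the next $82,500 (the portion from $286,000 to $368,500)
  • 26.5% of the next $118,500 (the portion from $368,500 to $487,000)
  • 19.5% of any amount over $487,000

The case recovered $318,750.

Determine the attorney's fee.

$118,802.50

First $171,000 at 40% = $68,400.00
Next $115,000 at 35% = $40,250.00
Remaining $32,750 at 31% = $10,152.50
Fee: $68,400.00 + $40,250.00 + $10,152.50 = $118,802.50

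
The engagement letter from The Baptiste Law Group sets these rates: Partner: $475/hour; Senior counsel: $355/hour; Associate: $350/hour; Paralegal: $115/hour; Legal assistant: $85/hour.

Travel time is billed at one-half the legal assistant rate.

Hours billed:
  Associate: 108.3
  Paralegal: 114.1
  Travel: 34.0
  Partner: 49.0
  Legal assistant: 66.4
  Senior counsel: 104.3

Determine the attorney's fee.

$118,417.00

Partner: 49.0 × $475 = $23,275.00
Senior counsel: 104.3 × $355 = $37,026.50
Associate: 108.3 × $350 = $37,905.00
Paralegal: 114.1 × $115 = $13,121.50
Legal assistant: 66.4 × $85 = $5,644.00
Subtotal: $23,275.00 + $37,026.50 + $37,905.00 + $13,121.50 + $5,644.00 = $116,972.00
Travel: 34.0 × ($85 ÷ 2) = 34.0 × $42.50 = $1,445.00
Total: $116,972.00 + $1,445.00 = $118,417.00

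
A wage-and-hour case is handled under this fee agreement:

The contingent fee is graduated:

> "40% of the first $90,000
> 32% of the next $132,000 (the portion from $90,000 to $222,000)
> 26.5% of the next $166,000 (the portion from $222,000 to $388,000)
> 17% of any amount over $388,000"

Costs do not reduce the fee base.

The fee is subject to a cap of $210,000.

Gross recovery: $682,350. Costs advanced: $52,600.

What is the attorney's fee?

Fee base is the gross recovery, $682,350; costs are reimbursed separately.
First $90,000 at 40% = $36,000.00
Next $132,000 at 32% = $42,240.00
Next $166,000 at 26.5% = $43,990.00
Remaining $294,350 at 17% = $50,039.50
Fee: $36,000.00 + $42,240.00 + $43,990.00 + $50,039.50 = $172,269.50
$172,269.50 is under the $210,000 cap.

$172,269.50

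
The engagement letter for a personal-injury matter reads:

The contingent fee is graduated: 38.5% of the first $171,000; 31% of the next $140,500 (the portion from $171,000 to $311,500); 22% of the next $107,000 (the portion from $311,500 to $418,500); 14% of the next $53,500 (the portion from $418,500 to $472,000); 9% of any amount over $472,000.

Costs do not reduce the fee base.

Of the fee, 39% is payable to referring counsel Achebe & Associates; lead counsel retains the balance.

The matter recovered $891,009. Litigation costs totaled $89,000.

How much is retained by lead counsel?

Fee base is the gross recovery, $891,009; costs are reimbursed separately.
First $171,000 at 38.5% = $65,835.00
Next $140,500 at 31% = $43,555.00
Next $107,000 at 22% = $23,540.00
Next $53,500 at 14% = $7,490.00
Remaining $419,009 at 9% = $37,710.81
Fee: $65,835.00 + $43,555.00 + $23,540.00 + $7,490.00 + $37,710.81 = $178,130.81
Referral share: 39% of $178,130.81 = $69,471.02; lead counsel retains $178,130.81 − $69,471.02 = $108,659.79.

$108,659.79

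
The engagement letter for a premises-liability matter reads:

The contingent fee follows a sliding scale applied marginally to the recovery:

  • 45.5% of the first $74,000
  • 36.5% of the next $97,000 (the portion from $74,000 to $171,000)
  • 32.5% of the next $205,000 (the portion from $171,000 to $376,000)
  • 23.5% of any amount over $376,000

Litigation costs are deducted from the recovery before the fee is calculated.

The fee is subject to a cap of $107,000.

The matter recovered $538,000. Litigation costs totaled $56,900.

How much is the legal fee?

$107,000.00

Fee base (net of costs): $538,000 − $56,900 = $481,100
First $74,000 at 45.5% = $33,670.00
Next $97,000 at 36.5% = $35,405.00
Next $205,000 at 32.5% = $66,625.00
Remaining $105,100 at 23.5% = $24,698.50
Fee: $33,670.00 + $35,405.00 + $66,625.00 + $24,698.50 = $160,398.50
$160,398.50 exceeds the $107,000 cap, so the fee is capped at $107,000.00.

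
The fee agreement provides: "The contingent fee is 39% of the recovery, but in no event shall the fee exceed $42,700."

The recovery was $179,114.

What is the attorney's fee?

$42,700.00

39% of $179,114 = $69,854.46
That exceeds the $42,700 cap, so the fee is capped at $42,700.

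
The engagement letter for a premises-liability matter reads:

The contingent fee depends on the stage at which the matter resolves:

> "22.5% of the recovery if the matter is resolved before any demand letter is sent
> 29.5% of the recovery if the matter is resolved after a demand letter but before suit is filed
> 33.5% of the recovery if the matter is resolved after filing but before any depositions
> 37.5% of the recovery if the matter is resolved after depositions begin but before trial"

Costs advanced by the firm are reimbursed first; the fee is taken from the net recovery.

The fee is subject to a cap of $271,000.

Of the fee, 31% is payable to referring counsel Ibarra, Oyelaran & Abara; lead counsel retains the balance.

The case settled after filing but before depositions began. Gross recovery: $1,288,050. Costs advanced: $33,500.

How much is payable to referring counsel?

Fee base (net of costs): $1,288,050 − $33,500 = $1,254,550
The matter settled after filing but before depositions began, so the 33.5% rate applies.
$1,254,550 × 33.5% = $420,274.25
$420,274.25 exceeds the $271,000 cap, so the fee is capped at $271,000.00.
Referral share: 31% of $271,000.00 = $84,010.00; lead counsel retains $271,000.00 − $84,010.00 = $186,990.00.

$84,010.00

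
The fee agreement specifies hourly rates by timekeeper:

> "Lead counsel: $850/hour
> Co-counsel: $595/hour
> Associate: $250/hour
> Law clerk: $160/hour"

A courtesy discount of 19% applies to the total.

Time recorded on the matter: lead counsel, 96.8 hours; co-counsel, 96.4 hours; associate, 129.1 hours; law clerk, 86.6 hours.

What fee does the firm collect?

Lead counsel: 96.8 × $850 = $82,280.00
Co-counsel: 96.4 × $595 = $57,358.00
Associate: 129.1 × $250 = $32,275.00
Law clerk: 86.6 × $160 = $13,856.00
Subtotal: $185,769.00
Less 19% discount: −$35,296.11
Total: $185,769.00 − $35,296.11 = $150,472.89

$150,472.89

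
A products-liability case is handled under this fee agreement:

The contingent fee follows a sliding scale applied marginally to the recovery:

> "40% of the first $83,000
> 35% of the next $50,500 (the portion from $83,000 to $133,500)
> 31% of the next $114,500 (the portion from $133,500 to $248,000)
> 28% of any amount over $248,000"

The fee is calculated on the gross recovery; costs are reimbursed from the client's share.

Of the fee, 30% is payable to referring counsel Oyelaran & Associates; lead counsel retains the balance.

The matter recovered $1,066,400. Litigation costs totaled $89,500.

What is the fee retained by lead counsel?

$220,865.40

Fee base is the gross recovery, $1,066,400; costs are reimbursed separately.
First $83,000 at 40% = $33,200.00
Next $50,500 at 35% = $17,675.00
Next $114,500 at 31% = $35,495.00
Remaining $818,400 at 28% = $229,152.00
Fee: $33,200.00 + $17,675.00 + $35,495.00 + $229,152.00 = $315,522.00
Referral share: 30% of $315,522.00 = $94,656.60; lead counsel retains $315,522.00 − $94,656.60 = $220,865.40.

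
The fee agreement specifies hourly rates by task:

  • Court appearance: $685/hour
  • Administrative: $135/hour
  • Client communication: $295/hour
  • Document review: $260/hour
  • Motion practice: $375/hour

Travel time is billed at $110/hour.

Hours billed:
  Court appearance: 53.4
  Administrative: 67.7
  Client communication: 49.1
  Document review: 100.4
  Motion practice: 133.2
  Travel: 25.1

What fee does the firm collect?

$139,018.00

Court appearance: 53.4 × $685 = $36,579.00
Administrative: 67.7 × $135 = $9,139.50
Client communication: 49.1 × $295 = $14,484.50
Document review: 100.4 × $260 = $26,104.00
Motion practice: 133.2 × $375 = $49,950.00
Subtotal: $36,579.00 + $9,139.50 + $14,484.50 + $26,104.00 + $49,950.00 = $136,257.00
Travel: 25.1 × $110 = $2,761.00
Total: $136,257.00 + $2,761.00 = $139,018.00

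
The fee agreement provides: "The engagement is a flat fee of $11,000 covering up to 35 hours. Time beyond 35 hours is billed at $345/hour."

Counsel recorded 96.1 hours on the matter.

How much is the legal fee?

Flat fee: $11,000.00
Excess hours: 96.1 − 35 = 61.1
Overrun: 61.1 × $345 = $21,079.50
Total: $11,000.00 + $21,079.50 = $32,079.50

$32,079.50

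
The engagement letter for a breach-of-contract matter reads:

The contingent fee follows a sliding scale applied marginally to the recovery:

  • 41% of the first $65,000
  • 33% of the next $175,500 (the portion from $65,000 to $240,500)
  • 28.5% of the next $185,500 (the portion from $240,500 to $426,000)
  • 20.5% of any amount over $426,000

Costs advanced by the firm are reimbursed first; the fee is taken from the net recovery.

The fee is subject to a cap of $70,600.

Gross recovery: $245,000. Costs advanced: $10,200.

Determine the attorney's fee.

$70,600.00

Fee base (net of costs): $245,000 − $10,200 = $234,800
First $65,000 at 41% = $26,650.00
Remaining $169,800 at 33% = $56,034.00
Fee: $26,650.00 + $56,034.00 = $82,684.00
$82,684.00 exceeds the $70,600 cap, so the fee is capped at $70,600.00.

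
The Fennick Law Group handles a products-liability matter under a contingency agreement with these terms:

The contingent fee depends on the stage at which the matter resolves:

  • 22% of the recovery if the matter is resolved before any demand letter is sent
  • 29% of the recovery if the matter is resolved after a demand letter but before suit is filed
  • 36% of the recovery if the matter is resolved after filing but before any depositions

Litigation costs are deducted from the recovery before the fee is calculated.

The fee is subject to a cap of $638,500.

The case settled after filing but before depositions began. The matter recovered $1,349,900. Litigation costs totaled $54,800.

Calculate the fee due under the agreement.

$466,236.00

Fee base (net of costs): $1,349,900 − $54,800 = $1,295,100
The matter settled after filing but before depositions began, so the 36% rate applies.
$1,295,100 × 36% = $466,236.00
$466,236.00 is under the $638,500 cap.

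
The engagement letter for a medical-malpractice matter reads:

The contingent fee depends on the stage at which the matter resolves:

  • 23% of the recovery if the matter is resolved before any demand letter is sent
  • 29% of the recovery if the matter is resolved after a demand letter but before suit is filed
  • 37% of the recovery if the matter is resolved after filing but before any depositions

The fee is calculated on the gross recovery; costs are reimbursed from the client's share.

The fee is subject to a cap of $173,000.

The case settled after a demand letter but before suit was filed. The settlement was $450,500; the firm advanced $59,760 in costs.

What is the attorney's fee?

$130,645.00

Fee base is the gross recovery, $450,500; costs are reimbursed separately.
The matter settled after a demand letter but before suit was filed, so the 29% rate applies.
$450,500 × 29% = $130,645.00
$130,645.00 is under the $173,000 cap.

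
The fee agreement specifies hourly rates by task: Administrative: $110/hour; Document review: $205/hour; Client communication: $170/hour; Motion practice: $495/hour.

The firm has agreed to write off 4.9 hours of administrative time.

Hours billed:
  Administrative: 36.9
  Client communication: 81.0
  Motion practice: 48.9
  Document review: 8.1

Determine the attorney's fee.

Administrative: 36.9 × $110 = $4,059.00
Document review: 8.1 × $205 = $1,660.50
Client communication: 81.0 × $170 = $13,770.00
Motion practice: 48.9 × $495 = $24,205.50
Subtotal: $43,695.00
Write-off: 4.9 × $110 = $539.00
Total: $43,695.00 − $539.00 = $43,156.00

$43,156.00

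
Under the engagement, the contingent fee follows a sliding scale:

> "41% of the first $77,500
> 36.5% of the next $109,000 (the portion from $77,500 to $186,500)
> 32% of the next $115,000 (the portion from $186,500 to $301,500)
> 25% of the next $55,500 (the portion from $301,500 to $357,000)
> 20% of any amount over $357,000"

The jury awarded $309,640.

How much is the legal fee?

$110,395.00

First $77,500 at 41% = $31,775.00
Next $109,000 at 36.5% = $39,785.00
Next $115,000 at 32% = $36,800.00
Remaining $8,140 at 25% = $2,035.00
Fee: $31,775.00 + $39,785.00 + $36,800.00 + $2,035.00 = $110,395.00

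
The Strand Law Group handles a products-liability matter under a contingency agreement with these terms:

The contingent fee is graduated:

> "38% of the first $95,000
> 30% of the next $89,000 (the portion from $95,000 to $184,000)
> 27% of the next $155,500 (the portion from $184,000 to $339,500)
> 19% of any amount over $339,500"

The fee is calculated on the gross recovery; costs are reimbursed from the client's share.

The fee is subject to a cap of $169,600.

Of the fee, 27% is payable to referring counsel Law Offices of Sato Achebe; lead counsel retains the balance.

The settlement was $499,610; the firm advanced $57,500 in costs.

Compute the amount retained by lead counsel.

$98,700.31

Fee base is the gross recovery, $499,610; costs are reimbursed separately.
First $95,000 at 38% = $36,100.00
Next $89,000 at 30% = $26,700.00
Next $155,500 at 27% = $41,985.00
Remaining $160,110 at 19% = $30,420.90
Fee: $36,100.00 + $26,700.00 + $41,985.00 + $30,420.90 = $135,205.90
$135,205.90 is under the $169,600 cap.
Referral share: 27% of $135,205.90 = $36,505.59; lead counsel retains $135,205.90 − $36,505.59 = $98,700.31.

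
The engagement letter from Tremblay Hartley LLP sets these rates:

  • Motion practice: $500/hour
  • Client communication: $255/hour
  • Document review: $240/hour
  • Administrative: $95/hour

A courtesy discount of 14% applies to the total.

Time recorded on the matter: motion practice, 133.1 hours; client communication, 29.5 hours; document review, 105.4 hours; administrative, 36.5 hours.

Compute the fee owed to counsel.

$88,438.96

Motion practice: 133.1 × $500 = $66,550.00
Client communication: 29.5 × $255 = $7,522.50
Document review: 105.4 × $240 = $25,296.00
Administrative: 36.5 × $95 = $3,467.50
Subtotal: $102,836.00
Less 14% discount: −$14,397.04
Total: $102,836.00 − $14,397.04 = $88,438.96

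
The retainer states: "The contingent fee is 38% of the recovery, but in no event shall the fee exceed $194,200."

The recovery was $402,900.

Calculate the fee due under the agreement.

$153,102.00

38% of $402,900 = $153,102.00
That is under the $194,200 cap.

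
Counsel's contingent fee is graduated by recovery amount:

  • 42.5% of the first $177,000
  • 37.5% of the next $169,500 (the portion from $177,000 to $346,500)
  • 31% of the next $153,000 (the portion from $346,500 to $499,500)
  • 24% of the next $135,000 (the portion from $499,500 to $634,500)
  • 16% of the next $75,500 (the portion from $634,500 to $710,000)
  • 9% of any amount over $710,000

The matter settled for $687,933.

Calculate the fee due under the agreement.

$227,166.78

First $177,000 at 42.5% = $75,225.00
Next $169,500 at 37.5% = $63,562.50
Next $153,000 at 31% = $47,430.00
Next $135,000 at 24% = $32,400.00
Remaining $53,433 at 16% = $8,549.28
Fee: $75,225.00 + $63,562.50 + $47,430.00 + $32,400.00 + $8,549.28 = $227,166.78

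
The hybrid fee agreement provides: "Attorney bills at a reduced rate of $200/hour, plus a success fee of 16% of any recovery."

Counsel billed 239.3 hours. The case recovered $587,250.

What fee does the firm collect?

Hourly: 239.3 × $200 = $47,860.00
Success fee: 16% of $587,250 = $93,960.00
Total: $47,860.00 + $93,960.00 = $141,820.00

$141,820.00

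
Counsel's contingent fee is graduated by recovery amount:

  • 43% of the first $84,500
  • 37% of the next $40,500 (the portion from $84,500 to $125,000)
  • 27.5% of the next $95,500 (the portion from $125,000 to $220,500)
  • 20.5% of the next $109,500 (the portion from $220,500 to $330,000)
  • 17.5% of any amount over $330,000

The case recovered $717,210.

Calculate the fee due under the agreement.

First $84,500 at 43% = $36,335.00
Next $40,500 at 37% = $14,985.00
Next $95,500 at 27.5% = $26,262.50
Next $109,500 at 20.5% = $22,447.50
Remaining $387,210 at 17.5% = $67,761.75
Fee: $36,335.00 + $14,985.00 + $26,262.50 + $22,447.50 + $67,761.75 = $167,791.75

$167,791.75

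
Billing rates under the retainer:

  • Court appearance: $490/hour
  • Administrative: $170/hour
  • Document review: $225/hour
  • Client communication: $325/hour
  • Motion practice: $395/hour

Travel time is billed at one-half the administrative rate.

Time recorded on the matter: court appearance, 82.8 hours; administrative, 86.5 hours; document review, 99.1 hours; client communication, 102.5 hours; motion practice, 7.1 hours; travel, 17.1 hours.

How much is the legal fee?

Court appearance: 82.8 × $490 = $40,572.00
Administrative: 86.5 × $170 = $14,705.00
Document review: 99.1 × $225 = $22,297.50
Client communication: 102.5 × $325 = $33,312.50
Motion practice: 7.1 × $395 = $2,804.50
Subtotal: $40,572.00 + $14,705.00 + $22,297.50 + $33,312.50 + $2,804.50 = $113,691.50
Travel: 17.1 × ($170 ÷ 2) = 17.1 × $85.00 = $1,453.50
Total: $113,691.50 + $1,453.50 = $115,145.00

$115,145.00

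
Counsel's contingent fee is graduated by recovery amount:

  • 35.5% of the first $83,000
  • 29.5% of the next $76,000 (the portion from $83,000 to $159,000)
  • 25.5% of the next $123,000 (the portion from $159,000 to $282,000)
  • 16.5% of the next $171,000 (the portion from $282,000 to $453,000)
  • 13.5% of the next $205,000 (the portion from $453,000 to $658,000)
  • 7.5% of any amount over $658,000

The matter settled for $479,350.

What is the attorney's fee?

First $83,000 at 35.5% = $29,465.00
Next $76,000 at 29.5% = $22,420.00
Next $123,000 at 25.5% = $31,365.00
Next $171,000 at 16.5% = $28,215.00
Remaining $26,350 at 13.5% = $3,557.25
Fee: $29,465.00 + $22,420.00 + $31,365.00 + $28,215.00 + $3,557.25 = $115,022.25

$115,022.25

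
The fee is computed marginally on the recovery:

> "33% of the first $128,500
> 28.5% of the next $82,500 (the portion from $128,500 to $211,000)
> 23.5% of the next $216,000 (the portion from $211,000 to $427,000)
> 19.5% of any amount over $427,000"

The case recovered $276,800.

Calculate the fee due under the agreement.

First $128,500 at 33% = $42,405.00
Next $82,500 at 28.5% = $23,512.50
Remaining $65,800 at 23.5% = $15,463.00
Fee: $42,405.00 + $23,512.50 + $15,463.00 = $81,380.50

$81,380.50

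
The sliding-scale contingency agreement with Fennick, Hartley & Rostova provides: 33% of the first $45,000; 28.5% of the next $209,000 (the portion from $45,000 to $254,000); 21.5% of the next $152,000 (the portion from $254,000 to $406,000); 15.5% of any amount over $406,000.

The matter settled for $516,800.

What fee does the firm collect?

First $45,000 at 33% = $14,850.00
Next $209,000 at 28.5% = $59,565.00
Next $152,000 at 21.5% = $32,680.00
Remaining $110,800 at 15.5% = $17,174.00
Fee: $14,850.00 + $59,565.00 + $32,680.00 + $17,174.00 = $124,269.00

$124,269.00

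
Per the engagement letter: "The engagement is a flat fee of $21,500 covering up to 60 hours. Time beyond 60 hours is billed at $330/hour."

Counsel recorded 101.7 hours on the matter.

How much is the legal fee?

$35,261.00

Flat fee: $21,500.00
Excess hours: 101.7 − 60 = 41.7
Overrun: 41.7 × $330 = $13,761.00
Total: $21,500.00 + $13,761.00 = $35,261.00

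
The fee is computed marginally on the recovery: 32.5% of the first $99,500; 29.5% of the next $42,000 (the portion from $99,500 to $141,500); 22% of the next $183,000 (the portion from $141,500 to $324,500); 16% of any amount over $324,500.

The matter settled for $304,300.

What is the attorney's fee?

First $99,500 at 32.5% = $32,337.50
Next $42,000 at 29.5% = $12,390.00
Remaining $162,800 at 22% = $35,816.00
Fee: $32,337.50 + $12,390.00 + $35,816.00 = $80,543.50

$80,543.50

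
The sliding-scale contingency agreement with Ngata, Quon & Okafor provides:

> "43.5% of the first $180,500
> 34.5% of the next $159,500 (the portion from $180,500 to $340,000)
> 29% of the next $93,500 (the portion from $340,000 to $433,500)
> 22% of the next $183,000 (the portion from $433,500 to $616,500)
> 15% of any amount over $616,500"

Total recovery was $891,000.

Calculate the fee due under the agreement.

$242,095.00

First $180,500 at 43.5% = $78,517.50
Next $159,500 at 34.5% = $55,027.50
Next $93,500 at 29% = $27,115.00
Next $183,000 at 22% = $40,260.00
Remaining $274,500 at 15% = $41,175.00
Fee: $78,517.50 + $55,027.50 + $27,115.00 + $40,260.00 + $41,175.00 = $242,095.00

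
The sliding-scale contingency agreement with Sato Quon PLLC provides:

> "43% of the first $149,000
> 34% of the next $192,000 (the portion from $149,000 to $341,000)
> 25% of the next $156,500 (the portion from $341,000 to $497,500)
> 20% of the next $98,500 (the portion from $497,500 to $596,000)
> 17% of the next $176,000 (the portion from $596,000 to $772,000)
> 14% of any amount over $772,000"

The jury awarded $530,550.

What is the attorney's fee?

$175,085.00

First $149,000 at 43% = $64,070.00
Next $192,000 at 34% = $65,280.00
Next $156,500 at 25% = $39,125.00
Remaining $33,050 at 20% = $6,610.00
Fee: $64,070.00 + $65,280.00 + $39,125.00 + $6,610.00 = $175,085.00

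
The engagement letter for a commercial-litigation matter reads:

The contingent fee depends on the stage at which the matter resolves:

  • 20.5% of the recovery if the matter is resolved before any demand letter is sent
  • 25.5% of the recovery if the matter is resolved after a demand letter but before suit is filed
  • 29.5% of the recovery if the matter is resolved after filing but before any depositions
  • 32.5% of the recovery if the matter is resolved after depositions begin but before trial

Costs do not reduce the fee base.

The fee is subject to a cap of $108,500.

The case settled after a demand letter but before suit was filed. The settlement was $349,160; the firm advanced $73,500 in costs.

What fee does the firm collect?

Fee base is the gross recovery, $349,160; costs are reimbursed separately.
The matter settled after a demand letter but before suit was filed, so the 25.5% rate applies.
$349,160 × 25.5% = $89,035.80
$89,035.80 is under the $108,500 cap.

$89,035.80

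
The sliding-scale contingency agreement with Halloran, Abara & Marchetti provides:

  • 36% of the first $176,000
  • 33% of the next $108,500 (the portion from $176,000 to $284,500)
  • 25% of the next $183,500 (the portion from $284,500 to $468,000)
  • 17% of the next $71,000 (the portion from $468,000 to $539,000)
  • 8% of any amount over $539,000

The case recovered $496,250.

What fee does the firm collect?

First $176,000 at 36% = $63,360.00
Next $108,500 at 33% = $35,805.00
Next $183,500 at 25% = $45,875.00
Remaining $28,250 at 17% = $4,802.50
Fee: $63,360.00 + $35,805.00 + $45,875.00 + $4,802.50 = $149,842.50

$149,842.50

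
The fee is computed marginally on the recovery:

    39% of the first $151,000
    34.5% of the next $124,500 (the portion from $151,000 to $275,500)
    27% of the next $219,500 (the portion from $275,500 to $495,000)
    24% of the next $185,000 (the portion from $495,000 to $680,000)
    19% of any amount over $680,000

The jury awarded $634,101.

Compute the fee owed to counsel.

First $151,000 at 39% = $58,890.00
Next $124,500 at 34.5% = $42,952.50
Next $219,500 at 27% = $59,265.00
Remaining $139,101 at 24% = $33,384.24
Fee: $58,890.00 + $42,952.50 + $59,265.00 + $33,384.24 = $194,491.74

$194,491.74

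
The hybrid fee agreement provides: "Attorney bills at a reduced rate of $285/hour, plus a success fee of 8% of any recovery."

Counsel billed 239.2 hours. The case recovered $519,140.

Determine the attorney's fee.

Hourly: 239.2 × $285 = $68,172.00
Success fee: 8% of $519,140 = $41,531.20
Total: $68,172.00 + $41,531.20 = $109,703.20

$109,703.20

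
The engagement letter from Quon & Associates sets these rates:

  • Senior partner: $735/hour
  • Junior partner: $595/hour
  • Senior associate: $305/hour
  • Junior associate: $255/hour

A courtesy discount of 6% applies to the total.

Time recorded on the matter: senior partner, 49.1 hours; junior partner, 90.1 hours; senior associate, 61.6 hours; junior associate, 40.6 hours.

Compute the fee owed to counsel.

$111,708.66

Senior partner: 49.1 × $735 = $36,088.50
Junior partner: 90.1 × $595 = $53,609.50
Senior associate: 61.6 × $305 = $18,788.00
Junior associate: 40.6 × $255 = $10,353.00
Subtotal: $118,839.00
Less 6% discount: −$7,130.34
Total: $118,839.00 − $7,130.34 = $111,708.66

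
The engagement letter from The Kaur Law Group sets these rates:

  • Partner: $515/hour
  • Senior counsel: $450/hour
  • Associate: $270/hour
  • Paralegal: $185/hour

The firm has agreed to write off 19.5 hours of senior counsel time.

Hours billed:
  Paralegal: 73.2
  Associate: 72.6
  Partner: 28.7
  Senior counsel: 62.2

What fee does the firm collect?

$67,139.50

Partner: 28.7 × $515 = $14,780.50
Senior counsel: 62.2 × $450 = $27,990.00
Associate: 72.6 × $270 = $19,602.00
Paralegal: 73.2 × $185 = $13,542.00
Subtotal: $75,914.50
Write-off: 19.5 × $450 = $8,775.00
Total: $75,914.50 − $8,775.00 = $67,139.50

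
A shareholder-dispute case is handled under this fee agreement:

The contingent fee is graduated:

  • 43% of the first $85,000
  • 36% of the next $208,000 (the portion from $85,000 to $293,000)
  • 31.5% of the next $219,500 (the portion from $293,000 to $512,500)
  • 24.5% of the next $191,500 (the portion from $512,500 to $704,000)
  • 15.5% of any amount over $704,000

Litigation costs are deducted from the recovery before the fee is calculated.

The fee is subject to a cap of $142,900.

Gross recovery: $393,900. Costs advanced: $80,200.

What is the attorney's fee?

Fee base (net of costs): $393,900 − $80,200 = $313,700
First $85,000 at 43% = $36,550.00
Next $208,000 at 36% = $74,880.00
Remaining $20,700 at 31.5% = $6,520.50
Fee: $36,550.00 + $74,880.00 + $6,520.50 = $117,950.50
$117,950.50 is under the $142,900 cap.

$117,950.50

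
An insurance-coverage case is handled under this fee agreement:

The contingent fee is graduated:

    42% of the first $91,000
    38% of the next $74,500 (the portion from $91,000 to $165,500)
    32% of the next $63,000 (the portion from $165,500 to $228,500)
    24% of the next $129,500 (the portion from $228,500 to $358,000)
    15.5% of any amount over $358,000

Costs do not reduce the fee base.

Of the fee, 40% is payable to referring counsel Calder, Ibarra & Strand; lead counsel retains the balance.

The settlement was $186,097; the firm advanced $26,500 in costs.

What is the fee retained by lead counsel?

Fee base is the gross recovery, $186,097; costs are reimbursed separately.
First $91,000 at 42% = $38,220.00
Next $74,500 at 38% = $28,310.00
Remaining $20,597 at 32% = $6,591.04
Fee: $38,220.00 + $28,310.00 + $6,591.04 = $73,121.04
Referral share: 40% of $73,121.04 = $29,248.42; lead counsel retains $73,121.04 − $29,248.42 = $43,872.62.

$43,872.62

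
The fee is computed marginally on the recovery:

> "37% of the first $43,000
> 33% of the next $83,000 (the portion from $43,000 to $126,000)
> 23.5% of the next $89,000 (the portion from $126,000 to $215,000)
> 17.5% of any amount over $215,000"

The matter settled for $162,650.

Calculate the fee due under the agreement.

First $43,000 at 37% = $15,910.00
Next $83,000 at 33% = $27,390.00
Remaining $36,650 at 23.5% = $8,612.75
Fee: $15,910.00 + $27,390.00 + $8,612.75 = $51,912.75

$51,912.75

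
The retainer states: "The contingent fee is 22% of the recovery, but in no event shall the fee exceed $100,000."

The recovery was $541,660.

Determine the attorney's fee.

$100,000.00

22% of $541,660 = $119,165.20
That exceeds the $100,000 cap, so the fee is capped at $100,000.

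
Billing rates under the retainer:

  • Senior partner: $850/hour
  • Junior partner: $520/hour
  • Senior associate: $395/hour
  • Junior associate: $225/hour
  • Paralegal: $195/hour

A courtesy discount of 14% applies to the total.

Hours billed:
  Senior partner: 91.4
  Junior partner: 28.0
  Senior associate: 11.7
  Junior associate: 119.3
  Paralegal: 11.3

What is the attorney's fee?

$108,289.05

Senior partner: 91.4 × $850 = $77,690.00
Junior partner: 28.0 × $520 = $14,560.00
Senior associate: 11.7 × $395 = $4,621.50
Junior associate: 119.3 × $225 = $26,842.50
Paralegal: 11.3 × $195 = $2,203.50
Subtotal: $125,917.50
Less 14% discount: −$17,628.45
Total: $125,917.50 − $17,628.45 = $108,289.05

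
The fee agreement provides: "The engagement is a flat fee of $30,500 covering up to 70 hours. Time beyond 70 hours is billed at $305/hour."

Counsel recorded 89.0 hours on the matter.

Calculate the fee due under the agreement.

$36,295.00

Flat fee: $30,500.00
Excess hours: 89.0 − 70 = 19.0
Overrun: 19.0 × $305 = $5,795.00
Total: $30,500.00 + $5,795.00 = $36,295.00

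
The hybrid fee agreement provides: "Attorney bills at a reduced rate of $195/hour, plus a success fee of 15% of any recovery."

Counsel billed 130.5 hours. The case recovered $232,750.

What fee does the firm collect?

Hourly: 130.5 × $195 = $25,447.50
Success fee: 15% of $232,750 = $34,912.50
Total: $25,447.50 + $34,912.50 = $60,360.00

$60,360.00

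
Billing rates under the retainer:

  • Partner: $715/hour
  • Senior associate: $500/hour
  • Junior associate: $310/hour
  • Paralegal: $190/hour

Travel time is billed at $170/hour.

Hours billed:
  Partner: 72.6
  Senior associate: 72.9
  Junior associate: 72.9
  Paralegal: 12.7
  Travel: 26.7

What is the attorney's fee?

Partner: 72.6 × $715 = $51,909.00
Senior associate: 72.9 × $500 = $36,450.00
Junior associate: 72.9 × $310 = $22,599.00
Paralegal: 12.7 × $190 = $2,413.00
Subtotal: $51,909.00 + $36,450.00 + $22,599.00 + $2,413.00 = $113,371.00
Travel: 26.7 × $170 = $4,539.00
Total: $113,371.00 + $4,539.00 = $117,910.00

$117,910.00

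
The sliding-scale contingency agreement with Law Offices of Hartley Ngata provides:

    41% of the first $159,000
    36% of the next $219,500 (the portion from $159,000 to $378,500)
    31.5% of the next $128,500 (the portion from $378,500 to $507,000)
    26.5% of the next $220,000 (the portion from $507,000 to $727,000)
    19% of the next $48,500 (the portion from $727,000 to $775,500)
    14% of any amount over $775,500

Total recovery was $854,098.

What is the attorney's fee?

First $159,000 at 41% = $65,190.00
Next $219,500 at 36% = $79,020.00
Next $128,500 at 31.5% = $40,477.50
Next $220,000 at 26.5% = $58,300.00
Next $48,500 at 19% = $9,215.00
Remaining $78,598 at 14% = $11,003.72
Fee: $65,190.00 + $79,020.00 + $40,477.50 + $58,300.00 + $9,215.00 + $11,003.72 = $263,206.22

$263,206.22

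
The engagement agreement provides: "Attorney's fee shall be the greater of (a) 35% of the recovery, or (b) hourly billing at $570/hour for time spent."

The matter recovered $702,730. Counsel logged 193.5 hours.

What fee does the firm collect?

(a) 35% of $702,730 = $245,955.50
(b) 193.5 × $570 = $110,295.00
The greater is (a): $245,955.50.

$245,955.50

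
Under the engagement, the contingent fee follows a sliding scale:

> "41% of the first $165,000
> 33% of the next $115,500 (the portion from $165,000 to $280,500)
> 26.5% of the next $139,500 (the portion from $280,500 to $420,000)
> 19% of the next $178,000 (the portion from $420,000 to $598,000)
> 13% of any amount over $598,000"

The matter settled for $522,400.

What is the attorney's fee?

First $165,000 at 41% = $67,650.00
Next $115,500 at 33% = $38,115.00
Next $139,500 at 26.5% = $36,967.50
Remaining $102,400 at 19% = $19,456.00
Fee: $67,650.00 + $38,115.00 + $36,967.50 + $19,456.00 = $162,188.50

$162,188.50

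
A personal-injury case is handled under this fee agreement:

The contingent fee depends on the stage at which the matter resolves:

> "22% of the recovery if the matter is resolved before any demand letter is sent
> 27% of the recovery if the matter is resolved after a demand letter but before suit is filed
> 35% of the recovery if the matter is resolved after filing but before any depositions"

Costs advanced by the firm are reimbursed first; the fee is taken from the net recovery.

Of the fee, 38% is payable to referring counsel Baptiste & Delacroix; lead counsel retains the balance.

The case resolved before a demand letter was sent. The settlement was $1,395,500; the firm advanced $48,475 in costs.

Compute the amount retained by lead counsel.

Fee base (net of costs): $1,395,500 − $48,475 = $1,347,025
The matter resolved before a demand letter was sent, so the 22% rate applies.
$1,347,025 × 22% = $296,345.50
Referral share: 38% of $296,345.50 = $112,611.29; lead counsel retains $296,345.50 − $112,611.29 = $183,734.21.

$183,734.21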